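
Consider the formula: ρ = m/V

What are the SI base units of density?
Units of each symbol in ρ = m/V:
  m (mass): kg
  V (volume): m³  → in the denominator, contributes 1/m³

Multiplying the contributions: [kg] · [1/m³]
Adding exponents of each base unit: kg: 1, m: -3
SI base units of density: kg/m³

Answer: kg/m³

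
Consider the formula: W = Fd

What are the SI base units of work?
Units of each symbol in W = Fd:
  F (force): kg·m/s²
  d (displacement): m

Multiplying the contributions: [kg·m/s²] · [m]
Adding exponents of each base unit: kg: 1, m: 2, s: -2
SI base units of work: kg·m²/s²

Answer: kg·m²/s²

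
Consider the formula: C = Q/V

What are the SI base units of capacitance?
Units of each symbol in C = Q/V:
  Q (charge, in coulombs): s·A
  V (voltage, in volts): kg·m²/(s³·A)  → in the denominator, contributes s³·A/(kg·m²)

Multiplying the contributions: [s·A] · [s³·A/(kg·m²)]
Adding exponents of each base unit: kg: -1, m: -2, s: 4, A: 2
SI base units of capacitance: s⁴·A²/(kg·m²)

Answer: s⁴·A²/(kg·m²)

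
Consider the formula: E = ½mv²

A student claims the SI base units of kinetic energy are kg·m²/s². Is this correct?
Units of each symbol in E = ½mv²:
  m (mass): kg
  v (speed): m/s  → to the power 2, contributes m²/s²
  The factor ½ is dimensionless.

Multiplying the contributions: [kg] · [m²/s²]
Adding exponents of each base unit: kg: 1, m: 2, s: -2
SI base units of kinetic energy: kg·m²/s²

The claimed units kg·m²/s² match the derived units, so the claim is correct.

Answer: Yes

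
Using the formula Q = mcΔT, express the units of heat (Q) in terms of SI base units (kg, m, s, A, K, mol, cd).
Units of each symbol in Q = mcΔT:
  m (mass): kg
  c (specific heat capacity, in J/(kg·K)): m²/(s²·K)
  ΔT (temperature change): K

Multiplying the contributions: [kg] · [m²/(s²·K)] · [K]
Adding exponents of each base unit: kg: 1, m: 2, s: -2
SI base units of heat: kg·m²/s²

Answer: kg·m²/s²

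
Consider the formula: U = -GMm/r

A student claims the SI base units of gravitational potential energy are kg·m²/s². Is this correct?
Units of each symbol in U = -GMm/r:
  G (gravitational constant): m³/(kg·s²)
  M (mass): kg
  m (mass): kg
  r (distance): m  → in the denominator, contributes 1/m
  The minus sign does not affect the units.

Multiplying the contributions: [m³/(kg·s²)] · [kg] · [kg] · [1/m]
Adding exponents of each base unit: kg: 1, m: 2, s: -2
SI base units of gravitational potential energy: kg·m²/s²

The claimed units kg·m²/s² match the derived units, so the claim is correct.

Answer: Yes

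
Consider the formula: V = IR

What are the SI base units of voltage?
Units of each symbol in V = IR:
  I (current): A
  R (resistance, in ohms): kg·m²/(s³·A²)

Multiplying the contributions: [A] · [kg·m²/(s³·A²)]
Adding exponents of each base unit: kg: 1, m: 2, s: -3, A: -1
SI base units of voltage: kg·m²/(s³·A)

Answer: kg·m²/(s³·A)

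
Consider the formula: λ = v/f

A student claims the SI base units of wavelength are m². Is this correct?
Units of each symbol in λ = v/f:
  v (wave speed): m/s
  f (frequency): 1/s  → in the denominator, contributes s

Multiplying the contributions: [m/s] · [s]
Adding exponents of each base unit: m: 1
SI base units of wavelength: m

The claimed units m² (exponents m: 2) do not match the derived units m (exponents m: 1), so the claim is incorrect.

Answer: No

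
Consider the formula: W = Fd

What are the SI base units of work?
Units of each symbol in W = Fd:
  F (force): kg·m/s²
  d (displacement): m

Multiplying the contributions: [kg·m/s²] · [m]
Adding exponents of each base unit: kg: 1, m: 2, s: -2
SI base units of work: kg·m²/s²

Answer: kg·m²/s²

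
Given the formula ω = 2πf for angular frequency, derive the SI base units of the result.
Units of each symbol in ω = 2πf:
  f (frequency): 1/s
  The factor 2π is dimensionless.

Multiplying the contributions: [1/s]
Adding exponents of each base unit: s: -1
SI base units of angular frequency: 1/s

Answer: 1/s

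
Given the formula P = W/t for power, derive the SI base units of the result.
Units of each symbol in P = W/t:
  W (work): kg·m²/s²
  t (time): s  → in the denominator, contributes 1/s

Multiplying the contributions: [kg·m²/s²] · [1/s]
Adding exponents of each base unit: kg: 1, m: 2, s: -3
SI base units of power: kg·m²/s³

Answer: kg·m²/s³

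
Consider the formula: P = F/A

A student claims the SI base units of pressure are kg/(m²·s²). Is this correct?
Units of each symbol in P = F/A:
  F (force): kg·m/s²
  A (area): m²  → in the denominator, contributes 1/m²

Multiplying the contributions: [kg·m/s²] · [1/m²]
Adding exponents of each base unit: kg: 1, m: -1, s: -2
SI base units of pressure: kg/(m·s²)

The claimed units kg/(m²·s²) (exponents kg: 1, m: -2, s: -2) do not match the derived units kg/(m·s²) (exponents kg: 1, m: -1, s: -2), so the claim is incorrect.

Answer: No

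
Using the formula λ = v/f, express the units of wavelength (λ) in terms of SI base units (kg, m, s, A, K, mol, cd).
Units of each symbol in λ = v/f:
  v (wave speed): m/s
  f (frequency): 1/s  → in the denominator, contributes s

Multiplying the contributions: [m/s] · [s]
Adding exponents of each base unit: m: 1
SI base units of wavelength: m

Answer: m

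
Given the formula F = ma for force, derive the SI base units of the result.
Units of each symbol in F = ma:
  m (mass): kg
  a (acceleration): m/s²

Multiplying the contributions: [kg] · [m/s²]
Adding exponents of each base unit: kg: 1, m: 1, s: -2
SI base units of force: kg·m/s²

Answer: kg·m/s²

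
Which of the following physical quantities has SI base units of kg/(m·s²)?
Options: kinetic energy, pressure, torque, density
Checking the SI base units of each option:
  kinetic energy (E = ½mv²): kg·m²/s²  ✗
  pressure (P = F/A): kg/(m·s²)  ✓ matches
  torque (τ = Fr): kg·m²/s²  ✗
  density (ρ = m/V): kg/m³  ✗

Only pressure has units kg/(m·s²).

Answer: pressure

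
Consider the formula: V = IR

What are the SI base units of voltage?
Units of each symbol in V = IR:
  I (current): A
  R (resistance, in ohms): kg·m²/(s³·A²)

Multiplying the contributions: [A] · [kg·m²/(s³·A²)]
Adding exponents of each base unit: kg: 1, m: 2, s: -3, A: -1
SI base units of voltage: kg·m²/(s³·A)

Answer: kg·m²/(s³·A)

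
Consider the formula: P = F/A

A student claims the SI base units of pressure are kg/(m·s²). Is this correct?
Units of each symbol in P = F/A:
  F (force): kg·m/s²
  A (area): m²  → in the denominator, contributes 1/m²

Multiplying the contributions: [kg·m/s²] · [1/m²]
Adding exponents of each base unit: kg: 1, m: -1, s: -2
SI base units of pressure: kg/(m·s²)

The claimed units kg/(m·s²) match the derived units, so the claim is correct.

Answer: Yes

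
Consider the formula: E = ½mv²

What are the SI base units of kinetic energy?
Units of each symbol in E = ½mv²:
  m (mass): kg
  v (speed): m/s  → to the power 2, contributes m²/s²
  The factor ½ is dimensionless.

Multiplying the contributions: [kg] · [m²/s²]
Adding exponents of each base unit: kg: 1, m: 2, s: -2
SI base units of kinetic energy: kg·m²/s²

Answer: kg·m²/s²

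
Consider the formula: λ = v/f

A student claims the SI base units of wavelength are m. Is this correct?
Units of each symbol in λ = v/f:
  v (wave speed): m/s
  f (frequency): 1/s  → in the denominator, contributes s

Multiplying the contributions: [m/s] · [s]
Adding exponents of each base unit: m: 1
SI base units of wavelength: m

The claimed units m match the derived units, so the claim is correct.

Answer: Yes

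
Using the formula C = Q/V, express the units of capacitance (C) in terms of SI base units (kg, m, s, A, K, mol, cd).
Units of each symbol in C = Q/V:
  Q (charge, in coulombs): s·A
  V (voltage, in volts): kg·m²/(s³·A)  → in the denominator, contributes s³·A/(kg·m²)

Multiplying the contributions: [s·A] · [s³·A/(kg·m²)]
Adding exponents of each base unit: kg: -1, m: -2, s: 4, A: 2
SI base units of capacitance: s⁴·A²/(kg·m²)

Answer: s⁴·A²/(kg·m²)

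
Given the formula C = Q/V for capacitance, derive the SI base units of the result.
Units of each symbol in C = Q/V:
  Q (charge, in coulombs): s·A
  V (voltage, in volts): kg·m²/(s³·A)  → in the denominator, contributes s³·A/(kg·m²)

Multiplying the contributions: [s·A] · [s³·A/(kg·m²)]
Adding exponents of each base unit: kg: -1, m: -2, s: 4, A: 2
SI base units of capacitance: s⁴·A²/(kg·m²)

Answer: s⁴·A²/(kg·m²)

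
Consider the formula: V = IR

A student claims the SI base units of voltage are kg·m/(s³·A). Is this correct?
Units of each symbol in V = IR:
  I (current): A
  R (resistance, in ohms): kg·m²/(s³·A²)

Multiplying the contributions: [A] · [kg·m²/(s³·A²)]
Adding exponents of each base unit: kg: 1, m: 2, s: -3, A: -1
SI base units of voltage: kg·m²/(s³·A)

The claimed units kg·m/(s³·A) (exponents kg: 1, m: 1, s: -3, A: -1) do not match the derived units kg·m²/(s³·A) (exponents kg: 1, m: 2, s: -3, A: -1), so the claim is incorrect.

Answer: No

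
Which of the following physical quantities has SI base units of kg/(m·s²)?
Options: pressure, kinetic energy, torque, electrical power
Checking the SI base units of each option:
  pressure (P = F/A): kg/(m·s²)  ✓ matches
  kinetic energy (E = ½mv²): kg·m²/s²  ✗
  torque (τ = Fr): kg·m²/s²  ✗
  electrical power (P = IV): kg·m²/s³  ✗

Only pressure has units kg/(m·s²).

Answer: pressure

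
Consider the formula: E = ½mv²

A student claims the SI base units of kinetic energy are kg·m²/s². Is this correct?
Units of each symbol in E = ½mv²:
  m (mass): kg
  v (speed): m/s  → to the power 2, contributes m²/s²
  The factor ½ is dimensionless.

Multiplying the contributions: [kg] · [m²/s²]
Adding exponents of each base unit: kg: 1, m: 2, s: -2
SI base units of kinetic energy: kg·m²/s²

The claimed units kg·m²/s² match the derived units, so the claim is correct.

Answer: Yes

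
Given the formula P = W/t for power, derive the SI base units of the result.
Units of each symbol in P = W/t:
  W (work): kg·m²/s²
  t (time): s  → in the denominator, contributes 1/s

Multiplying the contributions: [kg·m²/s²] · [1/s]
Adding exponents of each base unit: kg: 1, m: 2, s: -3
SI base units of power: kg·m²/s³

Answer: kg·m²/s³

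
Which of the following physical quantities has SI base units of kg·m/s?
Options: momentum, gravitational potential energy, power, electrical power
Checking the SI base units of each option:
  momentum (p = mv): kg·m/s  ✓ matches
  gravitational potential energy (U = -GMm/r): kg·m²/s²  ✗
  power (P = W/t): kg·m²/s³  ✗
  electrical power (P = IV): kg·m²/s³  ✗

Only momentum has units kg·m/s.

Answer: momentum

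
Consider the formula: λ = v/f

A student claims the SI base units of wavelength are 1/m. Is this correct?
Units of each symbol in λ = v/f:
  v (wave speed): m/s
  f (frequency): 1/s  → in the denominator, contributes s

Multiplying the contributions: [m/s] · [s]
Adding exponents of each base unit: m: 1
SI base units of wavelength: m

The claimed units 1/m (exponents m: -1) do not match the derived units m (exponents m: 1), so the claim is incorrect.

Answer: No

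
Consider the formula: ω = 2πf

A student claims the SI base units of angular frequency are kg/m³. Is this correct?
Units of each symbol in ω = 2πf:
  f (frequency): 1/s
  The factor 2π is dimensionless.

Multiplying the contributions: [1/s]
Adding exponents of each base unit: s: -1
SI base units of angular frequency: 1/s

The claimed units kg/m³ (exponents kg: 1, m: -3) do not match the derived units 1/s (exponents s: -1), so the claim is incorrect.

Answer: No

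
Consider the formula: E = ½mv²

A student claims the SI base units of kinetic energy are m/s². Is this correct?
Units of each symbol in E = ½mv²:
  m (mass): kg
  v (speed): m/s  → to the power 2, contributes m²/s²
  The factor ½ is dimensionless.

Multiplying the contributions: [kg] · [m²/s²]
Adding exponents of each base unit: kg: 1, m: 2, s: -2
SI base units of kinetic energy: kg·m²/s²

The claimed units m/s² (exponents m: 1, s: -2) do not match the derived units kg·m²/s² (exponents kg: 1, m: 2, s: -2), so the claim is incorrect.

Answer: No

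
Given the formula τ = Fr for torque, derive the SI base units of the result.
Units of each symbol in τ = Fr:
  F (force): kg·m/s²
  r (lever arm): m

Multiplying the contributions: [kg·m/s²] · [m]
Adding exponents of each base unit: kg: 1, m: 2, s: -2
SI base units of torque: kg·m²/s²

Answer: kg·m²/s²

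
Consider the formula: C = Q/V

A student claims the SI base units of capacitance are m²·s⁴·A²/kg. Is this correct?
Units of each symbol in C = Q/V:
  Q (charge, in coulombs): s·A
  V (voltage, in volts): kg·m²/(s³·A)  → in the denominator, contributes s³·A/(kg·m²)

Multiplying the contributions: [s·A] · [s³·A/(kg·m²)]
Adding exponents of each base unit: kg: -1, m: -2, s: 4, A: 2
SI base units of capacitance: s⁴·A²/(kg·m²)

The claimed units m²·s⁴·A²/kg (exponents kg: -1, m: 2, s: 4, A: 2) do not match the derived units s⁴·A²/(kg·m²) (exponents kg: -1, m: -2, s: 4, A: 2), so the claim is incorrect.

Answer: No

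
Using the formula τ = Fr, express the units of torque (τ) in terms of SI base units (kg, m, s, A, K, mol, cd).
Units of each symbol in τ = Fr:
  F (force): kg·m/s²
  r (lever arm): m

Multiplying the contributions: [kg·m/s²] · [m]
Adding exponents of each base unit: kg: 1, m: 2, s: -2
SI base units of torque: kg·m²/s²

Answer: kg·m²/s²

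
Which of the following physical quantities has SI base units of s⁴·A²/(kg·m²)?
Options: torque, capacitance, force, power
Checking the SI base units of each option:
  torque (τ = Fr): kg·m²/s²  ✗
  capacitance (C = Q/V): s⁴·A²/(kg·m²)  ✓ matches
  force (F = ma): kg·m/s²  ✗
  power (P = W/t): kg·m²/s³  ✗

Only capacitance has units s⁴·A²/(kg·m²).

Answer: capacitance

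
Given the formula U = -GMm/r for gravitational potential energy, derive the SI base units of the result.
Units of each symbol in U = -GMm/r:
  G (gravitational constant): m³/(kg·s²)
  M (mass): kg
  m (mass): kg
  r (distance): m  → in the denominator, contributes 1/m
  The minus sign does not affect the units.

Multiplying the contributions: [m³/(kg·s²)] · [kg] · [kg] · [1/m]
Adding exponents of each base unit: kg: 1, m: 2, s: -2
SI base units of gravitational potential energy: kg·m²/s²

Answer: kg·m²/s²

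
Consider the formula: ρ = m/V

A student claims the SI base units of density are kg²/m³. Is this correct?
Units of each symbol in ρ = m/V:
  m (mass): kg
  V (volume): m³  → in the denominator, contributes 1/m³

Multiplying the contributions: [kg] · [1/m³]
Adding exponents of each base unit: kg: 1, m: -3
SI base units of density: kg/m³

The claimed units kg²/m³ (exponents kg: 2, m: -3) do not match the derived units kg/m³ (exponents kg: 1, m: -3), so the claim is incorrect.

Answer: No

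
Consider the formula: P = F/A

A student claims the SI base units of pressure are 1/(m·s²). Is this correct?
Units of each symbol in P = F/A:
  F (force): kg·m/s²
  A (area): m²  → in the denominator, contributes 1/m²

Multiplying the contributions: [kg·m/s²] · [1/m²]
Adding exponents of each base unit: kg: 1, m: -1, s: -2
SI base units of pressure: kg/(m·s²)

The claimed units 1/(m·s²) (exponents m: -1, s: -2) do not match the derived units kg/(m·s²) (exponents kg: 1, m: -1, s: -2), so the claim is incorrect.

Answer: No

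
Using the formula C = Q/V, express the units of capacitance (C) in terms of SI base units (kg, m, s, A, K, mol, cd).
Units of each symbol in C = Q/V:
  Q (charge, in coulombs): s·A
  V (voltage, in volts): kg·m²/(s³·A)  → in the denominator, contributes s³·A/(kg·m²)

Multiplying the contributions: [s·A] · [s³·A/(kg·m²)]
Adding exponents of each base unit: kg: -1, m: -2, s: 4, A: 2
SI base units of capacitance: s⁴·A²/(kg·m²)

Answer: s⁴·A²/(kg·m²)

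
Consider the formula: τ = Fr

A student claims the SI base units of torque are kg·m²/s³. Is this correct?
Units of each symbol in τ = Fr:
  F (force): kg·m/s²
  r (lever arm): m

Multiplying the contributions: [kg·m/s²] · [m]
Adding exponents of each base unit: kg: 1, m: 2, s: -2
SI base units of torque: kg·m²/s²

The claimed units kg·m²/s³ (exponents kg: 1, m: 2, s: -3) do not match the derived units kg·m²/s² (exponents kg: 1, m: 2, s: -2), so the claim is incorrect.

Answer: No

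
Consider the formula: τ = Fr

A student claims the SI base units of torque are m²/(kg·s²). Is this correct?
Units of each symbol in τ = Fr:
  F (force): kg·m/s²
  r (lever arm): m

Multiplying the contributions: [kg·m/s²] · [m]
Adding exponents of each base unit: kg: 1, m: 2, s: -2
SI base units of torque: kg·m²/s²

The claimed units m²/(kg·s²) (exponents kg: -1, m: 2, s: -2) do not match the derived units kg·m²/s² (exponents kg: 1, m: 2, s: -2), so the claim is incorrect.

Answer: No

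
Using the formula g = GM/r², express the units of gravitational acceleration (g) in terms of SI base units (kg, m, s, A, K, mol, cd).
Units of each symbol in g = GM/r²:
  G (gravitational constant): m³/(kg·s²)
  M (mass): kg
  r (distance): m  → to the power 2 in the denominator, contributes 1/m²

Multiplying the contributions: [m³/(kg·s²)] · [kg] · [1/m²]
Adding exponents of each base unit: m: 1, s: -2
SI base units of gravitational acceleration: m/s²

Answer: m/s²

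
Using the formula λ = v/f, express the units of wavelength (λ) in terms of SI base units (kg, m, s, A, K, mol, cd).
Units of each symbol in λ = v/f:
  v (wave speed): m/s
  f (frequency): 1/s  → in the denominator, contributes s

Multiplying the contributions: [m/s] · [s]
Adding exponents of each base unit: m: 1
SI base units of wavelength: m

Answer: m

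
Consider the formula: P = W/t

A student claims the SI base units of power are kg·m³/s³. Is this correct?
Units of each symbol in P = W/t:
  W (work): kg·m²/s²
  t (time): s  → in the denominator, contributes 1/s

Multiplying the contributions: [kg·m²/s²] · [1/s]
Adding exponents of each base unit: kg: 1, m: 2, s: -3
SI base units of power: kg·m²/s³

The claimed units kg·m³/s³ (exponents kg: 1, m: 3, s: -3) do not match the derived units kg·m²/s³ (exponents kg: 1, m: 2, s: -3), so the claim is incorrect.

Answer: No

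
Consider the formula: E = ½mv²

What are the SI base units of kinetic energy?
Units of each symbol in E = ½mv²:
  m (mass): kg
  v (speed): m/s  → to the power 2, contributes m²/s²
  The factor ½ is dimensionless.

Multiplying the contributions: [kg] · [m²/s²]
Adding exponents of each base unit: kg: 1, m: 2, s: -2
SI base units of kinetic energy: kg·m²/s²

Answer: kg·m²/s²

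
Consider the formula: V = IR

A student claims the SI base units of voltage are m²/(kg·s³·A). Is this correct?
Units of each symbol in V = IR:
  I (current): A
  R (resistance, in ohms): kg·m²/(s³·A²)

Multiplying the contributions: [A] · [kg·m²/(s³·A²)]
Adding exponents of each base unit: kg: 1, m: 2, s: -3, A: -1
SI base units of voltage: kg·m²/(s³·A)

The claimed units m²/(kg·s³·A) (exponents kg: -1, m: 2, s: -3, A: -1) do not match the derived units kg·m²/(s³·A) (exponents kg: 1, m: 2, s: -3, A: -1), so the claim is incorrect.

Answer: No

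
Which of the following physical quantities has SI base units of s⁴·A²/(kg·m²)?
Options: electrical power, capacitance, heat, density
Checking the SI base units of each option:
  electrical power (P = IV): kg·m²/s³  ✗
  capacitance (C = Q/V): s⁴·A²/(kg·m²)  ✓ matches
  heat (Q = mcΔT): kg·m²/s²  ✗
  density (ρ = m/V): kg/m³  ✗

Only capacitance has units s⁴·A²/(kg·m²).

Answer: capacitance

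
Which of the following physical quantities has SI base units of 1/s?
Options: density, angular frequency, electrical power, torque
Checking the SI base units of each option:
  density (ρ = m/V): kg/m³  ✗
  angular frequency (ω = 2πf): 1/s  ✓ matches
  electrical power (P = IV): kg·m²/s³  ✗
  torque (τ = Fr): kg·m²/s²  ✗

Only angular frequency has units 1/s.

Answer: angular frequency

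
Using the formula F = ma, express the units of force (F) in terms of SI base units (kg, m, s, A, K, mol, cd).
Units of each symbol in F = ma:
  m (mass): kg
  a (acceleration): m/s²

Multiplying the contributions: [kg] · [m/s²]
Adding exponents of each base unit: kg: 1, m: 1, s: -2
SI base units of force: kg·m/s²

Answer: kg·m/s²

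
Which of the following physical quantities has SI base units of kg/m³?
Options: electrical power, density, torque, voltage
Checking the SI base units of each option:
  electrical power (P = IV): kg·m²/s³  ✗
  density (ρ = m/V): kg/m³  ✓ matches
  torque (τ = Fr): kg·m²/s²  ✗
  voltage (V = IR): kg·m²/(s³·A)  ✗

Only density has units kg/m³.

Answer: density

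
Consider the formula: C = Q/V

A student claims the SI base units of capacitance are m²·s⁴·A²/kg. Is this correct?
Units of each symbol in C = Q/V:
  Q (charge, in coulombs): s·A
  V (voltage, in volts): kg·m²/(s³·A)  → in the denominator, contributes s³·A/(kg·m²)

Multiplying the contributions: [s·A] · [s³·A/(kg·m²)]
Adding exponents of each base unit: kg: -1, m: -2, s: 4, A: 2
SI base units of capacitance: s⁴·A²/(kg·m²)

The claimed units m²·s⁴·A²/kg (exponents kg: -1, m: 2, s: 4, A: 2) do not match the derived units s⁴·A²/(kg·m²) (exponents kg: -1, m: -2, s: 4, A: 2), so the claim is incorrect.

Answer: No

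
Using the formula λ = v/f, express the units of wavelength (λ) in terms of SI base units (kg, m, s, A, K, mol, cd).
Units of each symbol in λ = v/f:
  v (wave speed): m/s
  f (frequency): 1/s  → in the denominator, contributes s

Multiplying the contributions: [m/s] · [s]
Adding exponents of each base unit: m: 1
SI base units of wavelength: m

Answer: m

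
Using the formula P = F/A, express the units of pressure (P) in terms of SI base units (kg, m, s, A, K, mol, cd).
Units of each symbol in P = F/A:
  F (force): kg·m/s²
  A (area): m²  → in the denominator, contributes 1/m²

Multiplying the contributions: [kg·m/s²] · [1/m²]
Adding exponents of each base unit: kg: 1, m: -1, s: -2
SI base units of pressure: kg/(m·s²)

Answer: kg/(m·s²)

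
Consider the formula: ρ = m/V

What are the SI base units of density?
Units of each symbol in ρ = m/V:
  m (mass): kg
  V (volume): m³  → in the denominator, contributes 1/m³

Multiplying the contributions: [kg] · [1/m³]
Adding exponents of each base unit: kg: 1, m: -3
SI base units of density: kg/m³

Answer: kg/m³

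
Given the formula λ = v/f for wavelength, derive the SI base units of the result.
Units of each symbol in λ = v/f:
  v (wave speed): m/s
  f (frequency): 1/s  → in the denominator, contributes s

Multiplying the contributions: [m/s] · [s]
Adding exponents of each base unit: m: 1
SI base units of wavelength: m

Answer: m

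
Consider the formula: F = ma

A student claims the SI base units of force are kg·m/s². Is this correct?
Units of each symbol in F = ma:
  m (mass): kg
  a (acceleration): m/s²

Multiplying the contributions: [kg] · [m/s²]
Adding exponents of each base unit: kg: 1, m: 1, s: -2
SI base units of force: kg·m/s²

The claimed units kg·m/s² match the derived units, so the claim is correct.

Answer: Yes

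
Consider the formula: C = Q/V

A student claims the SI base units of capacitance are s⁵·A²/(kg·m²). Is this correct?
Units of each symbol in C = Q/V:
  Q (charge, in coulombs): s·A
  V (voltage, in volts): kg·m²/(s³·A)  → in the denominator, contributes s³·A/(kg·m²)

Multiplying the contributions: [s·A] · [s³·A/(kg·m²)]
Adding exponents of each base unit: kg: -1, m: -2, s: 4, A: 2
SI base units of capacitance: s⁴·A²/(kg·m²)

The claimed units s⁵·A²/(kg·m²) (exponents kg: -1, m: -2, s: 5, A: 2) do not match the derived units s⁴·A²/(kg·m²) (exponents kg: -1, m: -2, s: 4, A: 2), so the claim is incorrect.

Answer: No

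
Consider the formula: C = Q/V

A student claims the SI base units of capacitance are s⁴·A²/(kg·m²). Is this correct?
Units of each symbol in C = Q/V:
  Q (charge, in coulombs): s·A
  V (voltage, in volts): kg·m²/(s³·A)  → in the denominator, contributes s³·A/(kg·m²)

Multiplying the contributions: [s·A] · [s³·A/(kg·m²)]
Adding exponents of each base unit: kg: -1, m: -2, s: 4, A: 2
SI base units of capacitance: s⁴·A²/(kg·m²)

The claimed units s⁴·A²/(kg·m²) match the derived units, so the claim is correct.

Answer: Yes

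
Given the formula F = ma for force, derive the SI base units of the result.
Units of each symbol in F = ma:
  m (mass): kg
  a (acceleration): m/s²

Multiplying the contributions: [kg] · [m/s²]
Adding exponents of each base unit: kg: 1, m: 1, s: -2
SI base units of force: kg·m/s²

Answer: kg·m/s²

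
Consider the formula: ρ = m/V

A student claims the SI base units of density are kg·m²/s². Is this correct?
Units of each symbol in ρ = m/V:
  m (mass): kg
  V (volume): m³  → in the denominator, contributes 1/m³

Multiplying the contributions: [kg] · [1/m³]
Adding exponents of each base unit: kg: 1, m: -3
SI base units of density: kg/m³

The claimed units kg·m²/s² (exponents kg: 1, m: 2, s: -2) do not match the derived units kg/m³ (exponents kg: 1, m: -3), so the claim is incorrect.

Answer: No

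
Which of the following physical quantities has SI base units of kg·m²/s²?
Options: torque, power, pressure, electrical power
Checking the SI base units of each option:
  torque (τ = Fr): kg·m²/s²  ✓ matches
  power (P = W/t): kg·m²/s³  ✗
  pressure (P = F/A): kg/(m·s²)  ✗
  electrical power (P = IV): kg·m²/s³  ✗

Only torque has units kg·m²/s².

Answer: torque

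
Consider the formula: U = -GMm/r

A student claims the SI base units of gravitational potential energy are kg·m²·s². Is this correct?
Units of each symbol in U = -GMm/r:
  G (gravitational constant): m³/(kg·s²)
  M (mass): kg
  m (mass): kg
  r (distance): m  → in the denominator, contributes 1/m
  The minus sign does not affect the units.

Multiplying the contributions: [m³/(kg·s²)] · [kg] · [kg] · [1/m]
Adding exponents of each base unit: kg: 1, m: 2, s: -2
SI base units of gravitational potential energy: kg·m²/s²

The claimed units kg·m²·s² (exponents kg: 1, m: 2, s: 2) do not match the derived units kg·m²/s² (exponents kg: 1, m: 2, s: -2), so the claim is incorrect.

Answer: No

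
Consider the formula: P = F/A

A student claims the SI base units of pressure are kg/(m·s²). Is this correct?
Units of each symbol in P = F/A:
  F (force): kg·m/s²
  A (area): m²  → in the denominator, contributes 1/m²

Multiplying the contributions: [kg·m/s²] · [1/m²]
Adding exponents of each base unit: kg: 1, m: -1, s: -2
SI base units of pressure: kg/(m·s²)

The claimed units kg/(m·s²) match the derived units, so the claim is correct.

Answer: Yes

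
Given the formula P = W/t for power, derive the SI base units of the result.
Units of each symbol in P = W/t:
  W (work): kg·m²/s²
  t (time): s  → in the denominator, contributes 1/s

Multiplying the contributions: [kg·m²/s²] · [1/s]
Adding exponents of each base unit: kg: 1, m: 2, s: -3
SI base units of power: kg·m²/s³

Answer: kg·m²/s³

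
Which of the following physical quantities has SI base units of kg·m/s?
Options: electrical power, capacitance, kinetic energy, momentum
Checking the SI base units of each option:
  electrical power (P = IV): kg·m²/s³  ✗
  capacitance (C = Q/V): s⁴·A²/(kg·m²)  ✗
  kinetic energy (E = ½mv²): kg·m²/s²  ✗
  momentum (p = mv): kg·m/s  ✓ matches

Only momentum has units kg·m/s.

Answer: momentum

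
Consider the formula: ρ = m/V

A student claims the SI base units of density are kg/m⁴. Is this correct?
Units of each symbol in ρ = m/V:
  m (mass): kg
  V (volume): m³  → in the denominator, contributes 1/m³

Multiplying the contributions: [kg] · [1/m³]
Adding exponents of each base unit: kg: 1, m: -3
SI base units of density: kg/m³

The claimed units kg/m⁴ (exponents kg: 1, m: -4) do not match the derived units kg/m³ (exponents kg: 1, m: -3), so the claim is incorrect.

Answer: No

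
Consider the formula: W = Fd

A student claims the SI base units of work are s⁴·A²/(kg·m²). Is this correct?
Units of each symbol in W = Fd:
  F (force): kg·m/s²
  d (displacement): m

Multiplying the contributions: [kg·m/s²] · [m]
Adding exponents of each base unit: kg: 1, m: 2, s: -2
SI base units of work: kg·m²/s²

The claimed units s⁴·A²/(kg·m²) (exponents kg: -1, m: -2, s: 4, A: 2) do not match the derived units kg·m²/s² (exponents kg: 1, m: 2, s: -2), so the claim is incorrect.

Answer: No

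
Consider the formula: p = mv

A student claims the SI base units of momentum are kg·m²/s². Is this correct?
Units of each symbol in p = mv:
  m (mass): kg
  v (velocity): m/s

Multiplying the contributions: [kg] · [m/s]
Adding exponents of each base unit: kg: 1, m: 1, s: -1
SI base units of momentum: kg·m/s

The claimed units kg·m²/s² (exponents kg: 1, m: 2, s: -2) do not match the derived units kg·m/s (exponents kg: 1, m: 1, s: -1), so the claim is incorrect.

Answer: No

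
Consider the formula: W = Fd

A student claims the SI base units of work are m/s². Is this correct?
Units of each symbol in W = Fd:
  F (force): kg·m/s²
  d (displacement): m

Multiplying the contributions: [kg·m/s²] · [m]
Adding exponents of each base unit: kg: 1, m: 2, s: -2
SI base units of work: kg·m²/s²

The claimed units m/s² (exponents m: 1, s: -2) do not match the derived units kg·m²/s² (exponents kg: 1, m: 2, s: -2), so the claim is incorrect.

Answer: No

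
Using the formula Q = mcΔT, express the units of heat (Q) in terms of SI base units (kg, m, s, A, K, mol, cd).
Units of each symbol in Q = mcΔT:
  m (mass): kg
  c (specific heat capacity, in J/(kg·K)): m²/(s²·K)
  ΔT (temperature change): K

Multiplying the contributions: [kg] · [m²/(s²·K)] · [K]
Adding exponents of each base unit: kg: 1, m: 2, s: -2
SI base units of heat: kg·m²/s²

Answer: kg·m²/s²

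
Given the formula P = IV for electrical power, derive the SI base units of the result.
Units of each symbol in P = IV:
  I (current): A
  V (voltage, in volts): kg·m²/(s³·A)

Multiplying the contributions: [A] · [kg·m²/(s³·A)]
Adding exponents of each base unit: kg: 1, m: 2, s: -3
SI base units of electrical power: kg·m²/s³

Answer: kg·m²/s³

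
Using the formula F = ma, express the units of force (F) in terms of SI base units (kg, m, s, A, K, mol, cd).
Units of each symbol in F = ma:
  m (mass): kg
  a (acceleration): m/s²

Multiplying the contributions: [kg] · [m/s²]
Adding exponents of each base unit: kg: 1, m: 1, s: -2
SI base units of force: kg·m/s²

Answer: kg·m/s²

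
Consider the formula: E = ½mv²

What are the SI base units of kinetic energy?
Units of each symbol in E = ½mv²:
  m (mass): kg
  v (speed): m/s  → to the power 2, contributes m²/s²
  The factor ½ is dimensionless.

Multiplying the contributions: [kg] · [m²/s²]
Adding exponents of each base unit: kg: 1, m: 2, s: -2
SI base units of kinetic energy: kg·m²/s²

Answer: kg·m²/s²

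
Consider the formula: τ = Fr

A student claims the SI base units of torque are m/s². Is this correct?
Units of each symbol in τ = Fr:
  F (force): kg·m/s²
  r (lever arm): m

Multiplying the contributions: [kg·m/s²] · [m]
Adding exponents of each base unit: kg: 1, m: 2, s: -2
SI base units of torque: kg·m²/s²

The claimed units m/s² (exponents m: 1, s: -2) do not match the derived units kg·m²/s² (exponents kg: 1, m: 2, s: -2), so the claim is incorrect.

Answer: No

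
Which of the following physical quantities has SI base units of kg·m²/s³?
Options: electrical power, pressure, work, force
Checking the SI base units of each option:
  electrical power (P = IV): kg·m²/s³  ✓ matches
  pressure (P = F/A): kg/(m·s²)  ✗
  work (W = Fd): kg·m²/s²  ✗
  force (F = ma): kg·m/s²  ✗

Only electrical power has units kg·m²/s³.

Answer: electrical power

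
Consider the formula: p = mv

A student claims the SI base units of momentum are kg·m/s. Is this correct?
Units of each symbol in p = mv:
  m (mass): kg
  v (velocity): m/s

Multiplying the contributions: [kg] · [m/s]
Adding exponents of each base unit: kg: 1, m: 1, s: -1
SI base units of momentum: kg·m/s

The claimed units kg·m/s match the derived units, so the claim is correct.

Answer: Yes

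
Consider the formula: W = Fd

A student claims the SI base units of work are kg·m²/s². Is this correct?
Units of each symbol in W = Fd:
  F (force): kg·m/s²
  d (displacement): m

Multiplying the contributions: [kg·m/s²] · [m]
Adding exponents of each base unit: kg: 1, m: 2, s: -2
SI base units of work: kg·m²/s²

The claimed units kg·m²/s² match the derived units, so the claim is correct.

Answer: Yes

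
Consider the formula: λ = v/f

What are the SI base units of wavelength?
Units of each symbol in λ = v/f:
  v (wave speed): m/s
  f (frequency): 1/s  → in the denominator, contributes s

Multiplying the contributions: [m/s] · [s]
Adding exponents of each base unit: m: 1
SI base units of wavelength: m

Answer: m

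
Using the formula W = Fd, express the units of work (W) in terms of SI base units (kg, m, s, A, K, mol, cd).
Units of each symbol in W = Fd:
  F (force): kg·m/s²
  d (displacement): m

Multiplying the contributions: [kg·m/s²] · [m]
Adding exponents of each base unit: kg: 1, m: 2, s: -2
SI base units of work: kg·m²/s²

Answer: kg·m²/s²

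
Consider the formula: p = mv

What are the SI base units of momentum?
Units of each symbol in p = mv:
  m (mass): kg
  v (velocity): m/s

Multiplying the contributions: [kg] · [m/s]
Adding exponents of each base unit: kg: 1, m: 1, s: -1
SI base units of momentum: kg·m/s

Answer: kg·m/s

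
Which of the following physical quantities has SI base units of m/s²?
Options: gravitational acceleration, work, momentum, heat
Checking the SI base units of each option:
  gravitational acceleration (g = GM/r²): m/s²  ✓ matches
  work (W = Fd): kg·m²/s²  ✗
  momentum (p = mv): kg·m/s  ✗
  heat (Q = mcΔT): kg·m²/s²  ✗

Only gravitational acceleration has units m/s².

Answer: gravitational acceleration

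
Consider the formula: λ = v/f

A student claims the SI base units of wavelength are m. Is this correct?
Units of each symbol in λ = v/f:
  v (wave speed): m/s
  f (frequency): 1/s  → in the denominator, contributes s

Multiplying the contributions: [m/s] · [s]
Adding exponents of each base unit: m: 1
SI base units of wavelength: m

The claimed units m match the derived units, so the claim is correct.

Answer: Yes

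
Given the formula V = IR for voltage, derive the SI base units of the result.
Units of each symbol in V = IR:
  I (current): A
  R (resistance, in ohms): kg·m²/(s³·A²)

Multiplying the contributions: [A] · [kg·m²/(s³·A²)]
Adding exponents of each base unit: kg: 1, m: 2, s: -3, A: -1
SI base units of voltage: kg·m²/(s³·A)

Answer: kg·m²/(s³·A)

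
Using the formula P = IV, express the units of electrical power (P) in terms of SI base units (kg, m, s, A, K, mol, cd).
Units of each symbol in P = IV:
  I (current): A
  V (voltage, in volts): kg·m²/(s³·A)

Multiplying the contributions: [A] · [kg·m²/(s³·A)]
Adding exponents of each base unit: kg: 1, m: 2, s: -3
SI base units of electrical power: kg·m²/s³

Answer: kg·m²/s³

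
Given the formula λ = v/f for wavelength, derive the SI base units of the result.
Units of each symbol in λ = v/f:
  v (wave speed): m/s
  f (frequency): 1/s  → in the denominator, contributes s

Multiplying the contributions: [m/s] · [s]
Adding exponents of each base unit: m: 1
SI base units of wavelength: m

Answer: m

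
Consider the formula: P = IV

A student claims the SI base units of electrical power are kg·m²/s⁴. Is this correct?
Units of each symbol in P = IV:
  I (current): A
  V (voltage, in volts): kg·m²/(s³·A)

Multiplying the contributions: [A] · [kg·m²/(s³·A)]
Adding exponents of each base unit: kg: 1, m: 2, s: -3
SI base units of electrical power: kg·m²/s³

The claimed units kg·m²/s⁴ (exponents kg: 1, m: 2, s: -4) do not match the derived units kg·m²/s³ (exponents kg: 1, m: 2, s: -3), so the claim is incorrect.

Answer: No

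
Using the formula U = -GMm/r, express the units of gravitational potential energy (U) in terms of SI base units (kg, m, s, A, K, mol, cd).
Units of each symbol in U = -GMm/r:
  G (gravitational constant): m³/(kg·s²)
  M (mass): kg
  m (mass): kg
  r (distance): m  → in the denominator, contributes 1/m
  The minus sign does not affect the units.

Multiplying the contributions: [m³/(kg·s²)] · [kg] · [kg] · [1/m]
Adding exponents of each base unit: kg: 1, m: 2, s: -2
SI base units of gravitational potential energy: kg·m²/s²

Answer: kg·m²/s²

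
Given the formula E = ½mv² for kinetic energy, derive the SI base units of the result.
Units of each symbol in E = ½mv²:
  m (mass): kg
  v (speed): m/s  → to the power 2, contributes m²/s²
  The factor ½ is dimensionless.

Multiplying the contributions: [kg] · [m²/s²]
Adding exponents of each base unit: kg: 1, m: 2, s: -2
SI base units of kinetic energy: kg·m²/s²

Answer: kg·m²/s²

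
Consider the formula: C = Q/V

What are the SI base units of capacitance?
Units of each symbol in C = Q/V:
  Q (charge, in coulombs): s·A
  V (voltage, in volts): kg·m²/(s³·A)  → in the denominator, contributes s³·A/(kg·m²)

Multiplying the contributions: [s·A] · [s³·A/(kg·m²)]
Adding exponents of each base unit: kg: -1, m: -2, s: 4, A: 2
SI base units of capacitance: s⁴·A²/(kg·m²)

Answer: s⁴·A²/(kg·m²)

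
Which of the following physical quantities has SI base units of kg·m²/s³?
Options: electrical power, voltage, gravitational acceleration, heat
Checking the SI base units of each option:
  electrical power (P = IV): kg·m²/s³  ✓ matches
  voltage (V = IR): kg·m²/(s³·A)  ✗
  gravitational acceleration (g = GM/r²): m/s²  ✗
  heat (Q = mcΔT): kg·m²/s²  ✗

Only electrical power has units kg·m²/s³.

Answer: electrical power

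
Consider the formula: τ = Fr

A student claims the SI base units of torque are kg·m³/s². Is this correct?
Units of each symbol in τ = Fr:
  F (force): kg·m/s²
  r (lever arm): m

Multiplying the contributions: [kg·m/s²] · [m]
Adding exponents of each base unit: kg: 1, m: 2, s: -2
SI base units of torque: kg·m²/s²

The claimed units kg·m³/s² (exponents kg: 1, m: 3, s: -2) do not match the derived units kg·m²/s² (exponents kg: 1, m: 2, s: -2), so the claim is incorrect.

Answer: No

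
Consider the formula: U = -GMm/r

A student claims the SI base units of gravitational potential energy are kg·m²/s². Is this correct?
Units of each symbol in U = -GMm/r:
  G (gravitational constant): m³/(kg·s²)
  M (mass): kg
  m (mass): kg
  r (distance): m  → in the denominator, contributes 1/m
  The minus sign does not affect the units.

Multiplying the contributions: [m³/(kg·s²)] · [kg] · [kg] · [1/m]
Adding exponents of each base unit: kg: 1, m: 2, s: -2
SI base units of gravitational potential energy: kg·m²/s²

The claimed units kg·m²/s² match the derived units, so the claim is correct.

Answer: Yes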